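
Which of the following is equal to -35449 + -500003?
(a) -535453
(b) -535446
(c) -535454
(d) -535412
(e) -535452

-35449 + -500003 = -535452
e) -535452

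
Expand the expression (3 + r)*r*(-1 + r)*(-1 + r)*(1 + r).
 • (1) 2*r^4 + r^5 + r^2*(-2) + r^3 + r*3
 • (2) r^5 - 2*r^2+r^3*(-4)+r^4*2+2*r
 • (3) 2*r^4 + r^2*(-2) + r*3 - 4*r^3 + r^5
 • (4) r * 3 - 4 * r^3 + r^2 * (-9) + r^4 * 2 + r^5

Expanding (3 + r)*r*(-1 + r)*(-1 + r)*(1 + r):
= 2*r^4 + r^2*(-2) + r*3 - 4*r^3 + r^5
3) 2*r^4 + r^2*(-2) + r*3 - 4*r^3 + r^5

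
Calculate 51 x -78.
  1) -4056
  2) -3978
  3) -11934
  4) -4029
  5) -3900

51 * -78 = -3978
2) -3978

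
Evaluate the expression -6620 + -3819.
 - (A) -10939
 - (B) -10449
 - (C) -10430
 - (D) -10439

-6620 + -3819 = -10439
D) -10439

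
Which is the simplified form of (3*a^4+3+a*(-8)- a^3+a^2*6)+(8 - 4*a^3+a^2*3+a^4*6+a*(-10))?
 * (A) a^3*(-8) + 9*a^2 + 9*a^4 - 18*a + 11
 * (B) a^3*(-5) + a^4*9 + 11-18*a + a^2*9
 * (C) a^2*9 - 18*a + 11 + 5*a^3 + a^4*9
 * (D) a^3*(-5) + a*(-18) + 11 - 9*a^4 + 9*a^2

Adding the polynomials and combining like terms:
(3*a^4 + 3 + a*(-8) - a^3 + a^2*6) + (8 - 4*a^3 + a^2*3 + a^4*6 + a*(-10))
= a^3*(-5) + a^4*9 + 11-18*a + a^2*9
B) a^3*(-5) + a^4*9 + 11-18*a + a^2*9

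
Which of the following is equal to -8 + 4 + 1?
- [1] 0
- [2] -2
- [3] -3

First: -8 + 4 = -4
Then: -4 + 1 = -3
3) -3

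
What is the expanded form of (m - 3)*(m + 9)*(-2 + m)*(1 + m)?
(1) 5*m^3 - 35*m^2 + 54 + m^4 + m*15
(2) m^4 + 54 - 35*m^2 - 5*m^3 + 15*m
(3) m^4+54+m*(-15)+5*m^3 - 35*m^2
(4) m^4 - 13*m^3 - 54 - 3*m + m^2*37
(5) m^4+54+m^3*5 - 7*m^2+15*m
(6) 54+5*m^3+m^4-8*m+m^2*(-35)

Expanding (m - 3)*(m + 9)*(-2 + m)*(1 + m):
= 5*m^3 - 35*m^2 + 54 + m^4 + m*15
1) 5*m^3 - 35*m^2 + 54 + m^4 + m*15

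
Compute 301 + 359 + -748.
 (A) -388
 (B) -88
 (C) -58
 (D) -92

First: 301 + 359 = 660
Then: 660 + -748 = -88
B) -88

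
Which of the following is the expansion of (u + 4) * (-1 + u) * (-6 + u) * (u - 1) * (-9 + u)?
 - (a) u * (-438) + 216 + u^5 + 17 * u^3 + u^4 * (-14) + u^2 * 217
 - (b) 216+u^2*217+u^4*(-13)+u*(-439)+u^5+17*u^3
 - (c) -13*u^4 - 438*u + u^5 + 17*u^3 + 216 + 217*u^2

Expanding (u + 4) * (-1 + u) * (-6 + u) * (u - 1) * (-9 + u):
= -13*u^4 - 438*u + u^5 + 17*u^3 + 216 + 217*u^2
c) -13*u^4 - 438*u + u^5 + 17*u^3 + 216 + 217*u^2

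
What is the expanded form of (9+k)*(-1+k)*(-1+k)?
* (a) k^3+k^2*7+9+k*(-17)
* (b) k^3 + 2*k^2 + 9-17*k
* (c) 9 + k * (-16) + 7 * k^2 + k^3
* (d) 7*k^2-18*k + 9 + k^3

Expanding (9+k)*(-1+k)*(-1+k):
= k^3+k^2*7+9+k*(-17)
a) k^3+k^2*7+9+k*(-17)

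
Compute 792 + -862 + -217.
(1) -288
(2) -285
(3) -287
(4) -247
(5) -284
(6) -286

First: 792 + -862 = -70
Then: -70 + -217 = -287
3) -287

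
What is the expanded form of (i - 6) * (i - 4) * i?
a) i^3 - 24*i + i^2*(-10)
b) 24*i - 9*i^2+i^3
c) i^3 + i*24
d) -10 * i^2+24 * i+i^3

Expanding (i - 6) * (i - 4) * i:
= -10 * i^2+24 * i+i^3
d) -10 * i^2+24 * i+i^3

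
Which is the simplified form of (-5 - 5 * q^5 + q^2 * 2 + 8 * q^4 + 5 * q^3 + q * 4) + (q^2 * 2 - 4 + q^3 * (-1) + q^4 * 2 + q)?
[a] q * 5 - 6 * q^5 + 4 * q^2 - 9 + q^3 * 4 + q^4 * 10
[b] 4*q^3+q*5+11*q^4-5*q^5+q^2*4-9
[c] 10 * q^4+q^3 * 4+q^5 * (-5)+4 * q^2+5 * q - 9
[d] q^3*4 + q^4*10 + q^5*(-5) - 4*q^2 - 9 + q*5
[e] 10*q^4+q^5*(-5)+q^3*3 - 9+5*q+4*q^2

Adding the polynomials and combining like terms:
(-5 - 5*q^5 + q^2*2 + 8*q^4 + 5*q^3 + q*4) + (q^2*2 - 4 + q^3*(-1) + q^4*2 + q)
= 10 * q^4+q^3 * 4+q^5 * (-5)+4 * q^2+5 * q - 9
c) 10 * q^4+q^3 * 4+q^5 * (-5)+4 * q^2+5 * q - 9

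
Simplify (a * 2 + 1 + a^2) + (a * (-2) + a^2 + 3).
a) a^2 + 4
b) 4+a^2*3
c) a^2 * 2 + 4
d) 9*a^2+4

Adding the polynomials and combining like terms:
(a*2 + 1 + a^2) + (a*(-2) + a^2 + 3)
= a^2 * 2 + 4
c) a^2 * 2 + 4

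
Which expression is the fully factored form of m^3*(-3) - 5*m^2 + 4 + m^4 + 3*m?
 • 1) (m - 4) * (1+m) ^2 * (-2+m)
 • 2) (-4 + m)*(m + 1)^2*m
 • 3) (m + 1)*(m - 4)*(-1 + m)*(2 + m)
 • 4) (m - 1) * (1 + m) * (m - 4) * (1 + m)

We need to factor m^3*(-3) - 5*m^2 + 4 + m^4 + 3*m.
The factored form is (m - 1) * (1 + m) * (m - 4) * (1 + m).
4) (m - 1) * (1 + m) * (m - 4) * (1 + m)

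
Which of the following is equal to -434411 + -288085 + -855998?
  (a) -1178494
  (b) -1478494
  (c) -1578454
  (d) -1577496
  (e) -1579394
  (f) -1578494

First: -434411 + -288085 = -722496
Then: -722496 + -855998 = -1578494
f) -1578494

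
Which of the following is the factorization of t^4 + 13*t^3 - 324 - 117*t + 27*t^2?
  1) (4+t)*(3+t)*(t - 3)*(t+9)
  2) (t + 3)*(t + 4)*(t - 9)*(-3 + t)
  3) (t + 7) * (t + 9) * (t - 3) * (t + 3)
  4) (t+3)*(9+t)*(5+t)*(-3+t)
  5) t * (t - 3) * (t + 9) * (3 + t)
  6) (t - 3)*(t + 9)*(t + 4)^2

We need to factor t^4 + 13*t^3 - 324 - 117*t + 27*t^2.
The factored form is (4+t)*(3+t)*(t - 3)*(t+9).
1) (4+t)*(3+t)*(t - 3)*(t+9)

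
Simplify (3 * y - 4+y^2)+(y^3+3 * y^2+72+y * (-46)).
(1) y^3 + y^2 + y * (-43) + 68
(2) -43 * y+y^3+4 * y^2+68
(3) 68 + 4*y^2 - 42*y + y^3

Adding the polynomials and combining like terms:
(3*y - 4 + y^2) + (y^3 + 3*y^2 + 72 + y*(-46))
= -43 * y+y^3+4 * y^2+68
2) -43 * y+y^3+4 * y^2+68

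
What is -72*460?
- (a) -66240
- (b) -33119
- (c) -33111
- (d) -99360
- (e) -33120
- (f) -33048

-72 * 460 = -33120
e) -33120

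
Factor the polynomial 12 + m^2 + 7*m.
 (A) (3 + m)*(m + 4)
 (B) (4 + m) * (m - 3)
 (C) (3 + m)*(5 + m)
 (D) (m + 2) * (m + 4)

We need to factor 12 + m^2 + 7*m.
The factored form is (3 + m)*(m + 4).
A) (3 + m)*(m + 4)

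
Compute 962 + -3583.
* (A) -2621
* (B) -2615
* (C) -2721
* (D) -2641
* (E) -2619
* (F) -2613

962 + -3583 = -2621
A) -2621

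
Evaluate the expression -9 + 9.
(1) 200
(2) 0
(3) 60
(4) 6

-9 + 9 = 0
2) 0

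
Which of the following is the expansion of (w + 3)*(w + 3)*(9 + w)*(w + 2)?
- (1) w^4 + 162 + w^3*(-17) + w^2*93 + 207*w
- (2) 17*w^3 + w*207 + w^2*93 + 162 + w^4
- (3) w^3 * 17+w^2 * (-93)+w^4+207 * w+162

Expanding (w + 3)*(w + 3)*(9 + w)*(w + 2):
= 17*w^3 + w*207 + w^2*93 + 162 + w^4
2) 17*w^3 + w*207 + w^2*93 + 162 + w^4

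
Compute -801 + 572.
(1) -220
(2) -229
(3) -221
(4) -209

-801 + 572 = -229
2) -229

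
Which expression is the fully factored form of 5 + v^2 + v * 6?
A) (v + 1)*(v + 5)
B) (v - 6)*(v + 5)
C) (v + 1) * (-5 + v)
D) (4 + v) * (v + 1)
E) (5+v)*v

We need to factor 5 + v^2 + v * 6.
The factored form is (v + 1)*(v + 5).
A) (v + 1)*(v + 5)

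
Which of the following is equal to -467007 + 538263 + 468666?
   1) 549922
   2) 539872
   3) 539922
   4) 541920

First: -467007 + 538263 = 71256
Then: 71256 + 468666 = 539922
3) 539922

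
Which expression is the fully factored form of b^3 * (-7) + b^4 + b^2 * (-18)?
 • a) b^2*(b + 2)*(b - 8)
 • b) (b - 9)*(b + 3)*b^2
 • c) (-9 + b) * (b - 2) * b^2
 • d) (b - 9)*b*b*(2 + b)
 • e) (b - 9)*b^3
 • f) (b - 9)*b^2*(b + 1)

We need to factor b^3 * (-7) + b^4 + b^2 * (-18).
The factored form is (b - 9)*b*b*(2 + b).
d) (b - 9)*b*b*(2 + b)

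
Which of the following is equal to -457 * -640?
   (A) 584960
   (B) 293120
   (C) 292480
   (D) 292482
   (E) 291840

-457 * -640 = 292480
C) 292480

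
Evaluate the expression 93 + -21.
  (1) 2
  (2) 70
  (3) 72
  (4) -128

93 + -21 = 72
3) 72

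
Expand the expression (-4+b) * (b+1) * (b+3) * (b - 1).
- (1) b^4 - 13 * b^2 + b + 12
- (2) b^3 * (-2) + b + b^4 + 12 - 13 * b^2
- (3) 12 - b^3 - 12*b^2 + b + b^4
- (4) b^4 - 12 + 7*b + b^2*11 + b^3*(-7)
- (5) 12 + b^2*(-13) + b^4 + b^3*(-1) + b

Expanding (-4+b) * (b+1) * (b+3) * (b - 1):
= 12 + b^2*(-13) + b^4 + b^3*(-1) + b
5) 12 + b^2*(-13) + b^4 + b^3*(-1) + b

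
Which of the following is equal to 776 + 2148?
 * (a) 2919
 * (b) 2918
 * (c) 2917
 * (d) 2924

776 + 2148 = 2924
d) 2924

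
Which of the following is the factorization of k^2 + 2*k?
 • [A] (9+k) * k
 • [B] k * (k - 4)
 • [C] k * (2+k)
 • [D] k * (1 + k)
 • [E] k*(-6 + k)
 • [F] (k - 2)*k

We need to factor k^2 + 2*k.
The factored form is k * (2+k).
C) k * (2+k)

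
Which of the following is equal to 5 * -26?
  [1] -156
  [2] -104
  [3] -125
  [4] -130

5 * -26 = -130
4) -130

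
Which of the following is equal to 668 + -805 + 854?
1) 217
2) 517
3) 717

First: 668 + -805 = -137
Then: -137 + 854 = 717
3) 717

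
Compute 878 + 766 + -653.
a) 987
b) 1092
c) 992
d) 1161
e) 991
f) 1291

First: 878 + 766 = 1644
Then: 1644 + -653 = 991
e) 991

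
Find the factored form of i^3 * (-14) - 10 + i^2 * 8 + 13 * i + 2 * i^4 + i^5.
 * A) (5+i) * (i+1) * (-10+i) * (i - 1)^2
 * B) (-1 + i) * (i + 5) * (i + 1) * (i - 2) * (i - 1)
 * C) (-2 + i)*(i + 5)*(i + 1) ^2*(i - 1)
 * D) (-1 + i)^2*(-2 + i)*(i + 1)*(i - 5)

We need to factor i^3 * (-14) - 10 + i^2 * 8 + 13 * i + 2 * i^4 + i^5.
The factored form is (-1 + i) * (i + 5) * (i + 1) * (i - 2) * (i - 1).
B) (-1 + i) * (i + 5) * (i + 1) * (i - 2) * (i - 1)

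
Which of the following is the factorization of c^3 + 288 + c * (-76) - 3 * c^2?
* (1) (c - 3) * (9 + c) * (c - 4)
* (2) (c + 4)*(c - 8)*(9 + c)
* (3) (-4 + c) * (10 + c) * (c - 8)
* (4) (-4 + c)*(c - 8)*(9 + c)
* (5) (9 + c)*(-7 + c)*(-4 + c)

We need to factor c^3 + 288 + c * (-76) - 3 * c^2.
The factored form is (-4 + c)*(c - 8)*(9 + c).
4) (-4 + c)*(c - 8)*(9 + c)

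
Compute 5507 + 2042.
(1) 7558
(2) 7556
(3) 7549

5507 + 2042 = 7549
3) 7549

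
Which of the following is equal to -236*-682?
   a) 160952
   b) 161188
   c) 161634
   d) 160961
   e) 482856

-236 * -682 = 160952
a) 160952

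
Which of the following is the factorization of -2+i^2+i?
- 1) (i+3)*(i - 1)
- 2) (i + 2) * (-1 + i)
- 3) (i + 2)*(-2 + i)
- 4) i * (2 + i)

We need to factor -2+i^2+i.
The factored form is (i + 2) * (-1 + i).
2) (i + 2) * (-1 + i)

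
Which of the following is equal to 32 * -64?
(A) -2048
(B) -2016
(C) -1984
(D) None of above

32 * -64 = -2048
A) -2048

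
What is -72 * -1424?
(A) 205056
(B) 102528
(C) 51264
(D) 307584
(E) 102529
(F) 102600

-72 * -1424 = 102528
B) 102528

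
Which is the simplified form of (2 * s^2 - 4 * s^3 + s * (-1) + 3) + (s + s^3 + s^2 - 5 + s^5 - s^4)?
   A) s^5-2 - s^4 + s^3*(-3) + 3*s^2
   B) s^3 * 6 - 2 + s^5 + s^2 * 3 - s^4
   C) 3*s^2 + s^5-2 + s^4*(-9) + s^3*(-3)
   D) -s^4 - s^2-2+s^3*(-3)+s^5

Adding the polynomials and combining like terms:
(2*s^2 - 4*s^3 + s*(-1) + 3) + (s + s^3 + s^2 - 5 + s^5 - s^4)
= s^5-2 - s^4 + s^3*(-3) + 3*s^2
A) s^5-2 - s^4 + s^3*(-3) + 3*s^2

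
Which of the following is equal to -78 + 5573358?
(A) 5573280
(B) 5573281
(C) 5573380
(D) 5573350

-78 + 5573358 = 5573280
A) 5573280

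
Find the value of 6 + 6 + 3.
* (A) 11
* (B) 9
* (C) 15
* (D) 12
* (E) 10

First: 6 + 6 = 12
Then: 12 + 3 = 15
C) 15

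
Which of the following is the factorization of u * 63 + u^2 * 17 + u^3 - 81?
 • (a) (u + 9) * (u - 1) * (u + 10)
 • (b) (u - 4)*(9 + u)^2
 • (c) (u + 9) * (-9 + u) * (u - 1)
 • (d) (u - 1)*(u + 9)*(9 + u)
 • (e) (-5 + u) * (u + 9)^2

We need to factor u * 63 + u^2 * 17 + u^3 - 81.
The factored form is (u - 1)*(u + 9)*(9 + u).
d) (u - 1)*(u + 9)*(9 + u)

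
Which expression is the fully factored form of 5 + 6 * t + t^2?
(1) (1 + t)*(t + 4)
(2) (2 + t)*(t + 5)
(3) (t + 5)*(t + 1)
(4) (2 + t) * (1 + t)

We need to factor 5 + 6 * t + t^2.
The factored form is (t + 5)*(t + 1).
3) (t + 5)*(t + 1)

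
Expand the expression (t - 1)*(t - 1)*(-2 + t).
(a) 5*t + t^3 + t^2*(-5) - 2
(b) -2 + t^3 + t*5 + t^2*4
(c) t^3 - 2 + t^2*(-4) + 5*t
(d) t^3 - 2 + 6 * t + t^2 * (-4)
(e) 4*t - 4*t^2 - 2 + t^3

Expanding (t - 1)*(t - 1)*(-2 + t):
= t^3 - 2 + t^2*(-4) + 5*t
c) t^3 - 2 + t^2*(-4) + 5*t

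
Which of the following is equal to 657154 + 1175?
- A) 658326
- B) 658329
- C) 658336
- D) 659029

657154 + 1175 = 658329
B) 658329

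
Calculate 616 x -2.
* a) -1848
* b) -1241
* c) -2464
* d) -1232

616 * -2 = -1232
d) -1232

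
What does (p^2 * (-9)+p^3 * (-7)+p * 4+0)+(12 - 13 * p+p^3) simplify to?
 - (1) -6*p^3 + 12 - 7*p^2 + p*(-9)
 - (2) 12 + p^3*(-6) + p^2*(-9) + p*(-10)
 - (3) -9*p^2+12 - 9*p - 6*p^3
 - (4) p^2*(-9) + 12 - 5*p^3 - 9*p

Adding the polynomials and combining like terms:
(p^2*(-9) + p^3*(-7) + p*4 + 0) + (12 - 13*p + p^3)
= -9*p^2+12 - 9*p - 6*p^3
3) -9*p^2+12 - 9*p - 6*p^3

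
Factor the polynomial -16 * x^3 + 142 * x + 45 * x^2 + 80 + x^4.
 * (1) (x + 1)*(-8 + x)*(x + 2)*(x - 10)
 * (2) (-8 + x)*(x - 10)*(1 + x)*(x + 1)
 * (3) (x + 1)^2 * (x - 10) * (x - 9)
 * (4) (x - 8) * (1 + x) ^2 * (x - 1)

We need to factor -16 * x^3 + 142 * x + 45 * x^2 + 80 + x^4.
The factored form is (-8 + x)*(x - 10)*(1 + x)*(x + 1).
2) (-8 + x)*(x - 10)*(1 + x)*(x + 1)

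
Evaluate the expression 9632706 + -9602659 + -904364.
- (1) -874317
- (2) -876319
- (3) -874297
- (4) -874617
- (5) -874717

First: 9632706 + -9602659 = 30047
Then: 30047 + -904364 = -874317
1) -874317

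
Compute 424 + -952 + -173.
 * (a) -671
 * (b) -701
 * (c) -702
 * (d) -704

First: 424 + -952 = -528
Then: -528 + -173 = -701
b) -701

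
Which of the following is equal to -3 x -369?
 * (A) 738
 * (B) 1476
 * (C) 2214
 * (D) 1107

-3 * -369 = 1107
D) 1107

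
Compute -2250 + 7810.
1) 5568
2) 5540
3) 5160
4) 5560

-2250 + 7810 = 5560
4) 5560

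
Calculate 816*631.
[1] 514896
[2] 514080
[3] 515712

816 * 631 = 514896
1) 514896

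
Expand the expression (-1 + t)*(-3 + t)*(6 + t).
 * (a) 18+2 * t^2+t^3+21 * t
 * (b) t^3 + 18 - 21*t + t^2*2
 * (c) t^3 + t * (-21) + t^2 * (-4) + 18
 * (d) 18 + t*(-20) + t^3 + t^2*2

Expanding (-1 + t)*(-3 + t)*(6 + t):
= t^3 + 18 - 21*t + t^2*2
b) t^3 + 18 - 21*t + t^2*2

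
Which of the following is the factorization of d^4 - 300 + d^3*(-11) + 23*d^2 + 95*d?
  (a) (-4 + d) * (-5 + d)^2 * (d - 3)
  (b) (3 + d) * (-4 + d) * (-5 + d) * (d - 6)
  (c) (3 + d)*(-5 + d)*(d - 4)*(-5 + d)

We need to factor d^4 - 300 + d^3*(-11) + 23*d^2 + 95*d.
The factored form is (3 + d)*(-5 + d)*(d - 4)*(-5 + d).
c) (3 + d)*(-5 + d)*(d - 4)*(-5 + d)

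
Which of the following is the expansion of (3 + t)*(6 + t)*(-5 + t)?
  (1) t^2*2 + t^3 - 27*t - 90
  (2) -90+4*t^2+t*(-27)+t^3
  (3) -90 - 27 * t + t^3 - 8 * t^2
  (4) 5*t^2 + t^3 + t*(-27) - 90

Expanding (3 + t)*(6 + t)*(-5 + t):
= -90+4*t^2+t*(-27)+t^3
2) -90+4*t^2+t*(-27)+t^3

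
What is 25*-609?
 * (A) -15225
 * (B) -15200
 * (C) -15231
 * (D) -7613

25 * -609 = -15225
A) -15225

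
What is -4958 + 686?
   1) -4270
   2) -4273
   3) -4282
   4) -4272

-4958 + 686 = -4272
4) -4272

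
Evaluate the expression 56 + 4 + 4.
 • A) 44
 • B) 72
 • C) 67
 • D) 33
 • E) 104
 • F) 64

First: 56 + 4 = 60
Then: 60 + 4 = 64
F) 64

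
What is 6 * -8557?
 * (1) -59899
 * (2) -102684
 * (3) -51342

6 * -8557 = -51342
3) -51342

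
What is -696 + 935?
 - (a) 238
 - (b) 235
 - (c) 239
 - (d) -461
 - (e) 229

-696 + 935 = 239
c) 239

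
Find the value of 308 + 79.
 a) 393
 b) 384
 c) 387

308 + 79 = 387
c) 387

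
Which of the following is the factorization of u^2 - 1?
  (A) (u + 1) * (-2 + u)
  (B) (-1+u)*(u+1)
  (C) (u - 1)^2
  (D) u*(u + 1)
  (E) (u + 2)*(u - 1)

We need to factor u^2 - 1.
The factored form is (-1+u)*(u+1).
B) (-1+u)*(u+1)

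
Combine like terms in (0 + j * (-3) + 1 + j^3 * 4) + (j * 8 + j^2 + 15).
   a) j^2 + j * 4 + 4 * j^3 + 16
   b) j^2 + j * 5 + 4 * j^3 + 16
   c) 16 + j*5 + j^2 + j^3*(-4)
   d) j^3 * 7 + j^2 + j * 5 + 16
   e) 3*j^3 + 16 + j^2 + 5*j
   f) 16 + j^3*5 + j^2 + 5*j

Adding the polynomials and combining like terms:
(0 + j*(-3) + 1 + j^3*4) + (j*8 + j^2 + 15)
= j^2 + j * 5 + 4 * j^3 + 16
b) j^2 + j * 5 + 4 * j^3 + 16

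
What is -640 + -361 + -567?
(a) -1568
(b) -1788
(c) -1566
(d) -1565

First: -640 + -361 = -1001
Then: -1001 + -567 = -1568
a) -1568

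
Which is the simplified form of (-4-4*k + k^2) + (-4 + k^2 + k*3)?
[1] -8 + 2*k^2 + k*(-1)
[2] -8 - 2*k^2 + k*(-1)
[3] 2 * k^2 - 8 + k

Adding the polynomials and combining like terms:
(-4 - 4*k + k^2) + (-4 + k^2 + k*3)
= -8 + 2*k^2 + k*(-1)
1) -8 + 2*k^2 + k*(-1)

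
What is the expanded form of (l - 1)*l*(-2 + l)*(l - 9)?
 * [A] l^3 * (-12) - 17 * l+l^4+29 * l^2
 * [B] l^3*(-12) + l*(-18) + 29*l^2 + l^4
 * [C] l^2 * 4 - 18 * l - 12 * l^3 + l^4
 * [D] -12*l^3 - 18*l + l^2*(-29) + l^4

Expanding (l - 1)*l*(-2 + l)*(l - 9):
= l^3*(-12) + l*(-18) + 29*l^2 + l^4
B) l^3*(-12) + l*(-18) + 29*l^2 + l^4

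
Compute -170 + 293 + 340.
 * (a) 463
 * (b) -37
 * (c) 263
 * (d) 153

First: -170 + 293 = 123
Then: 123 + 340 = 463
a) 463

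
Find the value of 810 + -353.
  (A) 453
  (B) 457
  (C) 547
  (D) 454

810 + -353 = 457
B) 457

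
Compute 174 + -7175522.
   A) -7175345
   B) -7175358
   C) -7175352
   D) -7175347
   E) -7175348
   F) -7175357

174 + -7175522 = -7175348
E) -7175348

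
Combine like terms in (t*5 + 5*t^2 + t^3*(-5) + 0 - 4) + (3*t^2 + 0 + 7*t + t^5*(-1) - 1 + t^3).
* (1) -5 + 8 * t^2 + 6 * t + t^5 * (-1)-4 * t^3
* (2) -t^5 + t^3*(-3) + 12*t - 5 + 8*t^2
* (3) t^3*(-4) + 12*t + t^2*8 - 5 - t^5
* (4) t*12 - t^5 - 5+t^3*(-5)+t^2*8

Adding the polynomials and combining like terms:
(t*5 + 5*t^2 + t^3*(-5) + 0 - 4) + (3*t^2 + 0 + 7*t + t^5*(-1) - 1 + t^3)
= t^3*(-4) + 12*t + t^2*8 - 5 - t^5
3) t^3*(-4) + 12*t + t^2*8 - 5 - t^5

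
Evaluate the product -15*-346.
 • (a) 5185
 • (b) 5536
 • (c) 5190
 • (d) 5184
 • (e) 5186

-15 * -346 = 5190
c) 5190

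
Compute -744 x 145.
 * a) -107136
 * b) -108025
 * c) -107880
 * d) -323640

-744 * 145 = -107880
c) -107880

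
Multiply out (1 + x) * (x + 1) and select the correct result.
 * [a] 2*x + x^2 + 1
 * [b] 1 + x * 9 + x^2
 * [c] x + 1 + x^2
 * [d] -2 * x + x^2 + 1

Expanding (1 + x) * (x + 1):
= 2*x + x^2 + 1
a) 2*x + x^2 + 1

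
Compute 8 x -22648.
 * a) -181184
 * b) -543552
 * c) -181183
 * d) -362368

8 * -22648 = -181184
a) -181184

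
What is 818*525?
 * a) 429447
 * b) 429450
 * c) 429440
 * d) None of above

818 * 525 = 429450
b) 429450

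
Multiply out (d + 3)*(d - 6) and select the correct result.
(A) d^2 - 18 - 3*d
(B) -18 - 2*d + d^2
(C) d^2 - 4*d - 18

Expanding (d + 3)*(d - 6):
= d^2 - 18 - 3*d
A) d^2 - 18 - 3*d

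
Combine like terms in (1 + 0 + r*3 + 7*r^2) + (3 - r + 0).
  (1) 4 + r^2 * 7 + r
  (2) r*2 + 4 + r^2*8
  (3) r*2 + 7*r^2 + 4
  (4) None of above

Adding the polynomials and combining like terms:
(1 + 0 + r*3 + 7*r^2) + (3 - r + 0)
= r*2 + 7*r^2 + 4
3) r*2 + 7*r^2 + 4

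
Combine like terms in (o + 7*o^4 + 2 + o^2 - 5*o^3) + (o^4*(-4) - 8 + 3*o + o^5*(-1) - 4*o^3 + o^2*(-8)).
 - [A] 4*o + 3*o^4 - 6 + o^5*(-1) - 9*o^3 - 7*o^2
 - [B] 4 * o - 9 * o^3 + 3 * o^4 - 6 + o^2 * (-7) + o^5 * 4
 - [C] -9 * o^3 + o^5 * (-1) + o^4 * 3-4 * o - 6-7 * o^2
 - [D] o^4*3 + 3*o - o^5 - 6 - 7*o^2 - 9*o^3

Adding the polynomials and combining like terms:
(o + 7*o^4 + 2 + o^2 - 5*o^3) + (o^4*(-4) - 8 + 3*o + o^5*(-1) - 4*o^3 + o^2*(-8))
= 4*o + 3*o^4 - 6 + o^5*(-1) - 9*o^3 - 7*o^2
A) 4*o + 3*o^4 - 6 + o^5*(-1) - 9*o^3 - 7*o^2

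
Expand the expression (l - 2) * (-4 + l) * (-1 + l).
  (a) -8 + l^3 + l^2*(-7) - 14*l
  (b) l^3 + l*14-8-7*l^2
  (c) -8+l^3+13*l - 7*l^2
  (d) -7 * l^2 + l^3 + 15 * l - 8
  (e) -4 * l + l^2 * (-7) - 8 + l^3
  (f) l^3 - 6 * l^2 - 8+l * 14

Expanding (l - 2) * (-4 + l) * (-1 + l):
= l^3 + l*14-8-7*l^2
b) l^3 + l*14-8-7*l^2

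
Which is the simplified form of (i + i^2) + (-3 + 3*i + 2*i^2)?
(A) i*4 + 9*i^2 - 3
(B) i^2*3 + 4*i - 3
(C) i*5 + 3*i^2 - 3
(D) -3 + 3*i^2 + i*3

Adding the polynomials and combining like terms:
(i + i^2) + (-3 + 3*i + 2*i^2)
= i^2*3 + 4*i - 3
B) i^2*3 + 4*i - 3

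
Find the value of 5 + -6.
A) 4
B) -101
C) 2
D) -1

5 + -6 = -1
D) -1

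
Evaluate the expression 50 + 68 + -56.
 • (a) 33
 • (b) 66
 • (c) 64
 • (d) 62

First: 50 + 68 = 118
Then: 118 + -56 = 62
d) 62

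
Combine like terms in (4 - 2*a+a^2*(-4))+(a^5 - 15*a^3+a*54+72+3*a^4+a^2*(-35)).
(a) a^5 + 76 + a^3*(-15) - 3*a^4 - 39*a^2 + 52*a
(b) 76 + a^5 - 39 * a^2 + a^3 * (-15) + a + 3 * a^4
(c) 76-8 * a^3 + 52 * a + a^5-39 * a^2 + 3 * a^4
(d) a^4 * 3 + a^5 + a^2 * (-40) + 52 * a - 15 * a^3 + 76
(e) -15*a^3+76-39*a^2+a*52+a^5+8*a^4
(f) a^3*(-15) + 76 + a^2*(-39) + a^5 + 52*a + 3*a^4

Adding the polynomials and combining like terms:
(4 - 2*a + a^2*(-4)) + (a^5 - 15*a^3 + a*54 + 72 + 3*a^4 + a^2*(-35))
= a^3*(-15) + 76 + a^2*(-39) + a^5 + 52*a + 3*a^4
f) a^3*(-15) + 76 + a^2*(-39) + a^5 + 52*a + 3*a^4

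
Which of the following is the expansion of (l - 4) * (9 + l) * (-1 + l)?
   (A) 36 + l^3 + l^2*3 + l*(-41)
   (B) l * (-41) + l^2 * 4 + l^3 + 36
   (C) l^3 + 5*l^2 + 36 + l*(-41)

Expanding (l - 4) * (9 + l) * (-1 + l):
= l * (-41) + l^2 * 4 + l^3 + 36
B) l * (-41) + l^2 * 4 + l^3 + 36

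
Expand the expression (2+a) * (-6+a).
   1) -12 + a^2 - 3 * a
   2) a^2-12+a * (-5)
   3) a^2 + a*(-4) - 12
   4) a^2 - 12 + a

Expanding (2+a) * (-6+a):
= a^2 + a*(-4) - 12
3) a^2 + a*(-4) - 12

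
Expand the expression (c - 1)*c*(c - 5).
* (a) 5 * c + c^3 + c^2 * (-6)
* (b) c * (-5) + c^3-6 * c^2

Expanding (c - 1)*c*(c - 5):
= 5 * c + c^3 + c^2 * (-6)
a) 5 * c + c^3 + c^2 * (-6)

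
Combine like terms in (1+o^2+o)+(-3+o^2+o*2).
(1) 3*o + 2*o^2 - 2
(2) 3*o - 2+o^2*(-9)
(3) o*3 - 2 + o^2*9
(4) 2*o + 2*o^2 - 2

Adding the polynomials and combining like terms:
(1 + o^2 + o) + (-3 + o^2 + o*2)
= 3*o + 2*o^2 - 2
1) 3*o + 2*o^2 - 2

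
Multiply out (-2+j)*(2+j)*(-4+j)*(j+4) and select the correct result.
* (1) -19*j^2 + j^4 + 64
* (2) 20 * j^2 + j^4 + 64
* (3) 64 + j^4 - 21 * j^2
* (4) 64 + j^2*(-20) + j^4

Expanding (-2+j)*(2+j)*(-4+j)*(j+4):
= 64 + j^2*(-20) + j^4
4) 64 + j^2*(-20) + j^4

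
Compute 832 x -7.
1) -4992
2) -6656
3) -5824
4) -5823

832 * -7 = -5824
3) -5824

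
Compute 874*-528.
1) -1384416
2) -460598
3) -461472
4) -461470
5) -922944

874 * -528 = -461472
3) -461472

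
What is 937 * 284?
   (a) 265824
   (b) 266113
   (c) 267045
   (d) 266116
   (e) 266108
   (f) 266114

937 * 284 = 266108
e) 266108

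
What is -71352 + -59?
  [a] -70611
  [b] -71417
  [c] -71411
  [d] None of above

-71352 + -59 = -71411
c) -71411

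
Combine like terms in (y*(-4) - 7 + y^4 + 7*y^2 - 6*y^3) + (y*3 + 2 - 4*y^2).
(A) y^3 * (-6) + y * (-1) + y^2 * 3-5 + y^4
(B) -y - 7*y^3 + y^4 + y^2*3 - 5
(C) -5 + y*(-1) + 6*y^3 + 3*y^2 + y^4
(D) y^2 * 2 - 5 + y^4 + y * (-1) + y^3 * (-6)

Adding the polynomials and combining like terms:
(y*(-4) - 7 + y^4 + 7*y^2 - 6*y^3) + (y*3 + 2 - 4*y^2)
= y^3 * (-6) + y * (-1) + y^2 * 3-5 + y^4
A) y^3 * (-6) + y * (-1) + y^2 * 3-5 + y^4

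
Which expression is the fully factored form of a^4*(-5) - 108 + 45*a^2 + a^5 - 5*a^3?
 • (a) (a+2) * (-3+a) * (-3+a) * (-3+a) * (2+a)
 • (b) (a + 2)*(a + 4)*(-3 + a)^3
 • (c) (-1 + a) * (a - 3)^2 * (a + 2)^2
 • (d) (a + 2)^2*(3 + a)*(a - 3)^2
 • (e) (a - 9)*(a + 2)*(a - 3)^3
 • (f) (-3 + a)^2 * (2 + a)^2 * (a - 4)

We need to factor a^4*(-5) - 108 + 45*a^2 + a^5 - 5*a^3.
The factored form is (a+2) * (-3+a) * (-3+a) * (-3+a) * (2+a).
a) (a+2) * (-3+a) * (-3+a) * (-3+a) * (2+a)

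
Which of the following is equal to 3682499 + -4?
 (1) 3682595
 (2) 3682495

3682499 + -4 = 3682495
2) 3682495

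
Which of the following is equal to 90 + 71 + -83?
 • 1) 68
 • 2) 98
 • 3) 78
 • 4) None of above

First: 90 + 71 = 161
Then: 161 + -83 = 78
3) 78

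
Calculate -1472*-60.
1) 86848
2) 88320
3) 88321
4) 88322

-1472 * -60 = 88320
2) 88320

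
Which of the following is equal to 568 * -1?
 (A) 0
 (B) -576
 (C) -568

568 * -1 = -568
C) -568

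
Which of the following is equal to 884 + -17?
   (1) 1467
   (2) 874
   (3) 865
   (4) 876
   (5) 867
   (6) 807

884 + -17 = 867
5) 867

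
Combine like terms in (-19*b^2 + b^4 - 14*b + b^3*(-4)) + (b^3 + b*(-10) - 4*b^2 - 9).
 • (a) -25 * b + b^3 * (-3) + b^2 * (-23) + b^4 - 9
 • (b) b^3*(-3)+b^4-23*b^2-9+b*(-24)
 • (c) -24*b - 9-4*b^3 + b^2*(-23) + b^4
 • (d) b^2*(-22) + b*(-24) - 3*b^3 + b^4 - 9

Adding the polynomials and combining like terms:
(-19*b^2 + b^4 - 14*b + b^3*(-4)) + (b^3 + b*(-10) - 4*b^2 - 9)
= b^3*(-3)+b^4-23*b^2-9+b*(-24)
b) b^3*(-3)+b^4-23*b^2-9+b*(-24)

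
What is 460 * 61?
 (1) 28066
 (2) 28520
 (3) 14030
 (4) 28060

460 * 61 = 28060
4) 28060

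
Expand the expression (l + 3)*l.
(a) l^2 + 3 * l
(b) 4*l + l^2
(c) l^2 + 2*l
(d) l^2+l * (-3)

Expanding (l + 3)*l:
= l^2 + 3 * l
a) l^2 + 3 * l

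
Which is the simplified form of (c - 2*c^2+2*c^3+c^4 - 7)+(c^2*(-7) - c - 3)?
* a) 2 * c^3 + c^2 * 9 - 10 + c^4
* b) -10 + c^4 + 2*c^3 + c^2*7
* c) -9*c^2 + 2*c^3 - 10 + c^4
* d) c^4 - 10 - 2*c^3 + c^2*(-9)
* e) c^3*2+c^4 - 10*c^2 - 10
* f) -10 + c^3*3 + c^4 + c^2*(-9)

Adding the polynomials and combining like terms:
(c - 2*c^2 + 2*c^3 + c^4 - 7) + (c^2*(-7) - c - 3)
= -9*c^2 + 2*c^3 - 10 + c^4
c) -9*c^2 + 2*c^3 - 10 + c^4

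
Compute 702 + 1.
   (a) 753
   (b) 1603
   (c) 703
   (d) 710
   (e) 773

702 + 1 = 703
c) 703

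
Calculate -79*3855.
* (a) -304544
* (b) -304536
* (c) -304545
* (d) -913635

-79 * 3855 = -304545
c) -304545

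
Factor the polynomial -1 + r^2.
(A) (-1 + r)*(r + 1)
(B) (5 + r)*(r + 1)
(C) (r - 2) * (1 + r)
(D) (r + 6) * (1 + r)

We need to factor -1 + r^2.
The factored form is (-1 + r)*(r + 1).
A) (-1 + r)*(r + 1)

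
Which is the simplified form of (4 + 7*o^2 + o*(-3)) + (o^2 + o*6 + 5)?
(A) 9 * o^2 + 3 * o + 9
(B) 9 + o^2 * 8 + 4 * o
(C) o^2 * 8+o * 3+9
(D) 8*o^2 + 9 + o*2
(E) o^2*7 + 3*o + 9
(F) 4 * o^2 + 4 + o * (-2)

Adding the polynomials and combining like terms:
(4 + 7*o^2 + o*(-3)) + (o^2 + o*6 + 5)
= o^2 * 8+o * 3+9
C) o^2 * 8+o * 3+9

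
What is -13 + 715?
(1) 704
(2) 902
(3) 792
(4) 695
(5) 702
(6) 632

-13 + 715 = 702
5) 702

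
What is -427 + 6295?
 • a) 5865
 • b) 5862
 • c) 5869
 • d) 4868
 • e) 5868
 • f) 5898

-427 + 6295 = 5868
e) 5868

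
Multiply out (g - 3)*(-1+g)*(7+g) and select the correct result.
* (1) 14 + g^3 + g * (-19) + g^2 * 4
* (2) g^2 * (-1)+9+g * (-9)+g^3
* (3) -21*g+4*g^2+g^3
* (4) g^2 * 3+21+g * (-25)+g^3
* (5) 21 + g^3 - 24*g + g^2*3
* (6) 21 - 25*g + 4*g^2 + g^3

Expanding (g - 3)*(-1+g)*(7+g):
= g^2 * 3+21+g * (-25)+g^3
4) g^2 * 3+21+g * (-25)+g^3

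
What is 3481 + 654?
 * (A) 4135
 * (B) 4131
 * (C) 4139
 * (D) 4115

3481 + 654 = 4135
A) 4135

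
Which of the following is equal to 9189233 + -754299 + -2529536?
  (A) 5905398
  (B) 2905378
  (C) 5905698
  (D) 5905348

First: 9189233 + -754299 = 8434934
Then: 8434934 + -2529536 = 5905398
A) 5905398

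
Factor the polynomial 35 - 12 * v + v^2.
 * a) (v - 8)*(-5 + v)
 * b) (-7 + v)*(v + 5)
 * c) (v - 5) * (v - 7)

We need to factor 35 - 12 * v + v^2.
The factored form is (v - 5) * (v - 7).
c) (v - 5) * (v - 7)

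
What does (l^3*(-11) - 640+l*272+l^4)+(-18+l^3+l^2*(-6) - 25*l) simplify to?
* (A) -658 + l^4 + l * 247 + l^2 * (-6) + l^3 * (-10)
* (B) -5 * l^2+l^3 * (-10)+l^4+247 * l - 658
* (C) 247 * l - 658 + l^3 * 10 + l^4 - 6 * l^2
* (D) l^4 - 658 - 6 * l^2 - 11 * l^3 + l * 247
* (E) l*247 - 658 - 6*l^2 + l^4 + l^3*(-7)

Adding the polynomials and combining like terms:
(l^3*(-11) - 640 + l*272 + l^4) + (-18 + l^3 + l^2*(-6) - 25*l)
= -658 + l^4 + l * 247 + l^2 * (-6) + l^3 * (-10)
A) -658 + l^4 + l * 247 + l^2 * (-6) + l^3 * (-10)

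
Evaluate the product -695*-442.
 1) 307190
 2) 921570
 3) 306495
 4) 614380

-695 * -442 = 307190
1) 307190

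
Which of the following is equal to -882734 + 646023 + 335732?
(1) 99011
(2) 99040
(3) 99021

First: -882734 + 646023 = -236711
Then: -236711 + 335732 = 99021
3) 99021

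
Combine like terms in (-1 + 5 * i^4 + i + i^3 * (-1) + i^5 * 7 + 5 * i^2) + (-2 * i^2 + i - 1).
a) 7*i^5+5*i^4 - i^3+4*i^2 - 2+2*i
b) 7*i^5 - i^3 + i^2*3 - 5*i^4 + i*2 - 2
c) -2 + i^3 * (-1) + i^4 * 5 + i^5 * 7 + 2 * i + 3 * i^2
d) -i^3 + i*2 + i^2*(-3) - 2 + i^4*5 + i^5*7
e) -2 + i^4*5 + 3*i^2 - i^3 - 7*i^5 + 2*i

Adding the polynomials and combining like terms:
(-1 + 5*i^4 + i + i^3*(-1) + i^5*7 + 5*i^2) + (-2*i^2 + i - 1)
= -2 + i^3 * (-1) + i^4 * 5 + i^5 * 7 + 2 * i + 3 * i^2
c) -2 + i^3 * (-1) + i^4 * 5 + i^5 * 7 + 2 * i + 3 * i^2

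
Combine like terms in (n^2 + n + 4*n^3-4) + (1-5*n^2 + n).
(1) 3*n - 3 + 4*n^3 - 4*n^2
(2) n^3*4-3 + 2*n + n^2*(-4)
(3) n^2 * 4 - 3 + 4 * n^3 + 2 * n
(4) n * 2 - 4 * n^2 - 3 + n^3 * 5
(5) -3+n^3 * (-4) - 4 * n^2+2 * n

Adding the polynomials and combining like terms:
(n^2 + n + 4*n^3 - 4) + (1 - 5*n^2 + n)
= n^3*4-3 + 2*n + n^2*(-4)
2) n^3*4-3 + 2*n + n^2*(-4)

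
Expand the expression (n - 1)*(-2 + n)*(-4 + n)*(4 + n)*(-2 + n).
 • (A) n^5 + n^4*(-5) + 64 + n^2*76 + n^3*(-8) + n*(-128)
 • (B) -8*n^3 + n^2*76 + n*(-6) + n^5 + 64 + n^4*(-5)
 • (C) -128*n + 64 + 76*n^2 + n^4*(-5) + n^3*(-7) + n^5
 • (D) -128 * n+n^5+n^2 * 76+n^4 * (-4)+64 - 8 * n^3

Expanding (n - 1)*(-2 + n)*(-4 + n)*(4 + n)*(-2 + n):
= n^5 + n^4*(-5) + 64 + n^2*76 + n^3*(-8) + n*(-128)
A) n^5 + n^4*(-5) + 64 + n^2*76 + n^3*(-8) + n*(-128)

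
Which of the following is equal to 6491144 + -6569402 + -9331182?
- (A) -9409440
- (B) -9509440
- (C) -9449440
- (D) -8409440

First: 6491144 + -6569402 = -78258
Then: -78258 + -9331182 = -9409440
A) -9409440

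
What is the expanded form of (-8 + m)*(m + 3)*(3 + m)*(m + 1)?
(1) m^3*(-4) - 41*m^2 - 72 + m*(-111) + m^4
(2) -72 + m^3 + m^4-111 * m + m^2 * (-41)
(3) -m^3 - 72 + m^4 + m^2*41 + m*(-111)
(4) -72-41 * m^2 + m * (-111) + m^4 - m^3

Expanding (-8 + m)*(m + 3)*(3 + m)*(m + 1):
= -72-41 * m^2 + m * (-111) + m^4 - m^3
4) -72-41 * m^2 + m * (-111) + m^4 - m^3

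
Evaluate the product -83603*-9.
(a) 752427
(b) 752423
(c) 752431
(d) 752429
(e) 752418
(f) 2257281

-83603 * -9 = 752427
a) 752427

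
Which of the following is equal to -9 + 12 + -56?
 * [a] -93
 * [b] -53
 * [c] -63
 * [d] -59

First: -9 + 12 = 3
Then: 3 + -56 = -53
b) -53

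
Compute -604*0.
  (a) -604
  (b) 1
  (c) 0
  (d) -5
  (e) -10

-604 * 0 = 0
c) 0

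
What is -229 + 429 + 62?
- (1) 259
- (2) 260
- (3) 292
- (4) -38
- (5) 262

First: -229 + 429 = 200
Then: 200 + 62 = 262
5) 262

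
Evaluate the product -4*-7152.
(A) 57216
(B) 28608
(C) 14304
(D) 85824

-4 * -7152 = 28608
B) 28608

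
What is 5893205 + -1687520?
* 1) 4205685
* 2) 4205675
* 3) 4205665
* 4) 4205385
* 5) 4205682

5893205 + -1687520 = 4205685
1) 4205685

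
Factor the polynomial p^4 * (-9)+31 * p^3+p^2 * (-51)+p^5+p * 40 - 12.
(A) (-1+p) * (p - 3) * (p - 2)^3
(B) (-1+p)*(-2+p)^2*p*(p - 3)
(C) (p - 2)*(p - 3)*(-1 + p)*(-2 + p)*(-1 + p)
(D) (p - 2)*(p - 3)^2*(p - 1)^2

We need to factor p^4 * (-9)+31 * p^3+p^2 * (-51)+p^5+p * 40 - 12.
The factored form is (p - 2)*(p - 3)*(-1 + p)*(-2 + p)*(-1 + p).
C) (p - 2)*(p - 3)*(-1 + p)*(-2 + p)*(-1 + p)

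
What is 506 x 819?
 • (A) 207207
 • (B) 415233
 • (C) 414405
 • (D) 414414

506 * 819 = 414414
D) 414414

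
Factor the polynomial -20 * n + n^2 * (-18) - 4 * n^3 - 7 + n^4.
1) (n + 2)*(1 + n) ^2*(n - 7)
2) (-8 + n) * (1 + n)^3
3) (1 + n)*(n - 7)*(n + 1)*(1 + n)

We need to factor -20 * n + n^2 * (-18) - 4 * n^3 - 7 + n^4.
The factored form is (1 + n)*(n - 7)*(n + 1)*(1 + n).
3) (1 + n)*(n - 7)*(n + 1)*(1 + n)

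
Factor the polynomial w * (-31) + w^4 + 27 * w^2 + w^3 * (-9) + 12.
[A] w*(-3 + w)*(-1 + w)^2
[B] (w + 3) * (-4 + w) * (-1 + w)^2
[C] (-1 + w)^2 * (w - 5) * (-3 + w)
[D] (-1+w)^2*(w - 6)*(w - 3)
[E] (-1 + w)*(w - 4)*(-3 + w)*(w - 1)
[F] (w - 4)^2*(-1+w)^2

We need to factor w * (-31) + w^4 + 27 * w^2 + w^3 * (-9) + 12.
The factored form is (-1 + w)*(w - 4)*(-3 + w)*(w - 1).
E) (-1 + w)*(w - 4)*(-3 + w)*(w - 1)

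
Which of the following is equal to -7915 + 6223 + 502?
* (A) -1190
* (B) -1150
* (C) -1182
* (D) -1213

First: -7915 + 6223 = -1692
Then: -1692 + 502 = -1190
A) -1190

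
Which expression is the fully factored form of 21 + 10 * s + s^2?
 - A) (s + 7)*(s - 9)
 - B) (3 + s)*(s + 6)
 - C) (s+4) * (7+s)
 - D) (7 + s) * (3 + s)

We need to factor 21 + 10 * s + s^2.
The factored form is (7 + s) * (3 + s).
D) (7 + s) * (3 + s)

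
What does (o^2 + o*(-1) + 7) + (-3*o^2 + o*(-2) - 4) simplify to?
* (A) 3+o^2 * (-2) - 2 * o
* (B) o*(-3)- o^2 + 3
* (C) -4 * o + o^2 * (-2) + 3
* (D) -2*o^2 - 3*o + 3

Adding the polynomials and combining like terms:
(o^2 + o*(-1) + 7) + (-3*o^2 + o*(-2) - 4)
= -2*o^2 - 3*o + 3
D) -2*o^2 - 3*o + 3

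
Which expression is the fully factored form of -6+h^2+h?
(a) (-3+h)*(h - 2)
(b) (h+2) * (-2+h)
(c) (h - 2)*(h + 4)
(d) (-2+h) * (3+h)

We need to factor -6+h^2+h.
The factored form is (-2+h) * (3+h).
d) (-2+h) * (3+h)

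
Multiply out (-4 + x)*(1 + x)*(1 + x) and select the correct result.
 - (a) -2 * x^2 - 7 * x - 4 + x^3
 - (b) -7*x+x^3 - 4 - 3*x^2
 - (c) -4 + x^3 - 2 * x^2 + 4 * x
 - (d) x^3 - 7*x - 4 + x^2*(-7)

Expanding (-4 + x)*(1 + x)*(1 + x):
= -2 * x^2 - 7 * x - 4 + x^3
a) -2 * x^2 - 7 * x - 4 + x^3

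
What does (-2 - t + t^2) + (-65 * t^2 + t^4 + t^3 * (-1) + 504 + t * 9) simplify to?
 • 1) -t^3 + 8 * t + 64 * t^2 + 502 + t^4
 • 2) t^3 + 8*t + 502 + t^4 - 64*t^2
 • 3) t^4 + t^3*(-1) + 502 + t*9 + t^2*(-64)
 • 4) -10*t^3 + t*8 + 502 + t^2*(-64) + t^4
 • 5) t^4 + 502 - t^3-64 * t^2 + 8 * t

Adding the polynomials and combining like terms:
(-2 - t + t^2) + (-65*t^2 + t^4 + t^3*(-1) + 504 + t*9)
= t^4 + 502 - t^3-64 * t^2 + 8 * t
5) t^4 + 502 - t^3-64 * t^2 + 8 * t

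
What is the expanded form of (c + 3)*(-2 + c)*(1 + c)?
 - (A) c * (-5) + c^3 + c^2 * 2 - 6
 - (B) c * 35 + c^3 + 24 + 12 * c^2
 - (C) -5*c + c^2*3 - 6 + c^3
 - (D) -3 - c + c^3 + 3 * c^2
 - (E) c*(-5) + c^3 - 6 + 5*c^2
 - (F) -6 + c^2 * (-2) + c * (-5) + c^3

Expanding (c + 3)*(-2 + c)*(1 + c):
= c * (-5) + c^3 + c^2 * 2 - 6
A) c * (-5) + c^3 + c^2 * 2 - 6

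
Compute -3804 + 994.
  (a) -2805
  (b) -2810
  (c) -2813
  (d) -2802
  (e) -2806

-3804 + 994 = -2810
b) -2810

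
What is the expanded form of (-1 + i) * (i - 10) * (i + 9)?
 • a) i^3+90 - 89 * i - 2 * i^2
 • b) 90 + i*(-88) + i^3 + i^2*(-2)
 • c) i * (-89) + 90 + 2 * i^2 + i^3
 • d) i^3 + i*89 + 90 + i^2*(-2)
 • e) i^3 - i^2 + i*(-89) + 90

Expanding (-1 + i) * (i - 10) * (i + 9):
= i^3+90 - 89 * i - 2 * i^2
a) i^3+90 - 89 * i - 2 * i^2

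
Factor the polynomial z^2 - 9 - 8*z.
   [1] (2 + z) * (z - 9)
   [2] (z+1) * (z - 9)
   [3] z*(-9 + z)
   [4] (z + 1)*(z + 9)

We need to factor z^2 - 9 - 8*z.
The factored form is (z+1) * (z - 9).
2) (z+1) * (z - 9)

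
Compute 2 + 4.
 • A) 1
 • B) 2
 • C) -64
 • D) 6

2 + 4 = 6
D) 6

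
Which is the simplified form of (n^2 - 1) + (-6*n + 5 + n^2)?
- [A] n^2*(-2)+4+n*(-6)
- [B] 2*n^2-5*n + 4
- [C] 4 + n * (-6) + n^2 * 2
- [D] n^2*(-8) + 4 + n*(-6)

Adding the polynomials and combining like terms:
(n^2 - 1) + (-6*n + 5 + n^2)
= 4 + n * (-6) + n^2 * 2
C) 4 + n * (-6) + n^2 * 2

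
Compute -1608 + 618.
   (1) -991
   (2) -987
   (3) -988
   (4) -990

-1608 + 618 = -990
4) -990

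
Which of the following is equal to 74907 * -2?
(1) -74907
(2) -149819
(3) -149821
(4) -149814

74907 * -2 = -149814
4) -149814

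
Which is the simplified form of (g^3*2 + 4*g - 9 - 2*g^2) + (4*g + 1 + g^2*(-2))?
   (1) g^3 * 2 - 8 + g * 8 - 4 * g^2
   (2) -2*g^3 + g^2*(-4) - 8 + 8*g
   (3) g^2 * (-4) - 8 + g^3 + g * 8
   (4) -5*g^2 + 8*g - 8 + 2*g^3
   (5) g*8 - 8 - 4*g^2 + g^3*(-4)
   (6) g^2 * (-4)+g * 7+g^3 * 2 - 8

Adding the polynomials and combining like terms:
(g^3*2 + 4*g - 9 - 2*g^2) + (4*g + 1 + g^2*(-2))
= g^3 * 2 - 8 + g * 8 - 4 * g^2
1) g^3 * 2 - 8 + g * 8 - 4 * g^2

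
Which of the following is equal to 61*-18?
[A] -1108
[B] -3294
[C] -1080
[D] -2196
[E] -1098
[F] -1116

61 * -18 = -1098
E) -1098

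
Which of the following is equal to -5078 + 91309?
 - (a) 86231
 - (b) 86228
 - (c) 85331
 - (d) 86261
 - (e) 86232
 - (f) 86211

-5078 + 91309 = 86231
a) 86231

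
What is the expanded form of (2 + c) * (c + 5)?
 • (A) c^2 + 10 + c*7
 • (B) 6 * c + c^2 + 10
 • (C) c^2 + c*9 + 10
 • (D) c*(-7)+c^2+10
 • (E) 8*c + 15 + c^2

Expanding (2 + c) * (c + 5):
= c^2 + 10 + c*7
A) c^2 + 10 + c*7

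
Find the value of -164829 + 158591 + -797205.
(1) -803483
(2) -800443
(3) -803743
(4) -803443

First: -164829 + 158591 = -6238
Then: -6238 + -797205 = -803443
4) -803443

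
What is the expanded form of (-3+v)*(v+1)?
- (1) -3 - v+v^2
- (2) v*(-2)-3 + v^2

Expanding (-3+v)*(v+1):
= v*(-2)-3 + v^2
2) v*(-2)-3 + v^2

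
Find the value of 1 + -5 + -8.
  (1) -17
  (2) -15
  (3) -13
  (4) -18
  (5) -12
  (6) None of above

First: 1 + -5 = -4
Then: -4 + -8 = -12
5) -12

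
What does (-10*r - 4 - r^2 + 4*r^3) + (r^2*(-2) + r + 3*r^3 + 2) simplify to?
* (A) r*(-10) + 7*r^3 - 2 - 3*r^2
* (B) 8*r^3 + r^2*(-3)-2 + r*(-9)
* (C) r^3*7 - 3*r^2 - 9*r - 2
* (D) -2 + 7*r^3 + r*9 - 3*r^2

Adding the polynomials and combining like terms:
(-10*r - 4 - r^2 + 4*r^3) + (r^2*(-2) + r + 3*r^3 + 2)
= r^3*7 - 3*r^2 - 9*r - 2
C) r^3*7 - 3*r^2 - 9*r - 2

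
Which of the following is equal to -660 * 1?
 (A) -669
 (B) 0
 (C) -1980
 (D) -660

-660 * 1 = -660
D) -660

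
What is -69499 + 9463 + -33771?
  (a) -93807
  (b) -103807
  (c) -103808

First: -69499 + 9463 = -60036
Then: -60036 + -33771 = -93807
a) -93807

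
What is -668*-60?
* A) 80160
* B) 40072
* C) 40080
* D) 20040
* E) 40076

-668 * -60 = 40080
C) 40080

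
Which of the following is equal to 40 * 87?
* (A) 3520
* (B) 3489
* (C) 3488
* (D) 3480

40 * 87 = 3480
D) 3480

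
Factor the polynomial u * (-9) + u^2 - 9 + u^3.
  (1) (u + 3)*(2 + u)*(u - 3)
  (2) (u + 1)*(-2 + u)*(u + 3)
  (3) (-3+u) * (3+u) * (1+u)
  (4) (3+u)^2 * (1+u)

We need to factor u * (-9) + u^2 - 9 + u^3.
The factored form is (-3+u) * (3+u) * (1+u).
3) (-3+u) * (3+u) * (1+u)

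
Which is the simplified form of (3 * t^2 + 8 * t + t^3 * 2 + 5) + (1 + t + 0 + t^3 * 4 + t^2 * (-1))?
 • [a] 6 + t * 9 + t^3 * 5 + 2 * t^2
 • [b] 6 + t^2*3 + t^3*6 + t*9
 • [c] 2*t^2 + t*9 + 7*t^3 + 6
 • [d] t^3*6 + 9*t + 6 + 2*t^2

Adding the polynomials and combining like terms:
(3*t^2 + 8*t + t^3*2 + 5) + (1 + t + 0 + t^3*4 + t^2*(-1))
= t^3*6 + 9*t + 6 + 2*t^2
d) t^3*6 + 9*t + 6 + 2*t^2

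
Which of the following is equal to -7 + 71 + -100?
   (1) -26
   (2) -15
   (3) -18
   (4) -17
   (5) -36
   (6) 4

First: -7 + 71 = 64
Then: 64 + -100 = -36
5) -36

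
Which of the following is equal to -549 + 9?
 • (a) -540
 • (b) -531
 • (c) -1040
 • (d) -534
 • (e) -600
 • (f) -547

-549 + 9 = -540
a) -540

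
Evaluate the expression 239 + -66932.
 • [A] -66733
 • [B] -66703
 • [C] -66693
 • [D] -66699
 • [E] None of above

239 + -66932 = -66693
C) -66693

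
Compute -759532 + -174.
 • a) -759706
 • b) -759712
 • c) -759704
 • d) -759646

-759532 + -174 = -759706
a) -759706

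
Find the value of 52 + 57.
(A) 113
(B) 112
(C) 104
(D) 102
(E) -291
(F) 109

52 + 57 = 109
F) 109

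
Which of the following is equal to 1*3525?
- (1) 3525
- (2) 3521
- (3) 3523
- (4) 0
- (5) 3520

1 * 3525 = 3525
1) 3525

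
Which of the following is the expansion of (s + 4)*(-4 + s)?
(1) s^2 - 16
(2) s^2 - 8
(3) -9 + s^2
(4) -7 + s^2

Expanding (s + 4)*(-4 + s):
= s^2 - 16
1) s^2 - 16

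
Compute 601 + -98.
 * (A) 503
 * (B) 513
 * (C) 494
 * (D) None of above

601 + -98 = 503
A) 503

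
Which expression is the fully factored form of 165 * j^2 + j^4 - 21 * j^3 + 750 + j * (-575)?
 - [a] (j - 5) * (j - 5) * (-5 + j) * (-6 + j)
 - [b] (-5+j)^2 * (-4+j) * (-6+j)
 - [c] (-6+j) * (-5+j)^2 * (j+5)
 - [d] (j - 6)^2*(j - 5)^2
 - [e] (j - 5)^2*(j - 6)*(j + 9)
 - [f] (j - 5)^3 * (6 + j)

We need to factor 165 * j^2 + j^4 - 21 * j^3 + 750 + j * (-575).
The factored form is (j - 5) * (j - 5) * (-5 + j) * (-6 + j).
a) (j - 5) * (j - 5) * (-5 + j) * (-6 + j)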